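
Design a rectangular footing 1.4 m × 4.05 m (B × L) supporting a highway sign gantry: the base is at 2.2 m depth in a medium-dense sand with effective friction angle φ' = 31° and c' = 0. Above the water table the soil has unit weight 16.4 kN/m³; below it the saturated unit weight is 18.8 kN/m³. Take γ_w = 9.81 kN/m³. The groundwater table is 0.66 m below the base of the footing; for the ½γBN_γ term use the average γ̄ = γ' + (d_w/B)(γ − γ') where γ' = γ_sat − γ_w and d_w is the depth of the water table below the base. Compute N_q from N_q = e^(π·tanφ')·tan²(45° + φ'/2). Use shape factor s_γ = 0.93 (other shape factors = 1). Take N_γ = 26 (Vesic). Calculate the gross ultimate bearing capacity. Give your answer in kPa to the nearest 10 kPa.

tan31° = 0.6009, so N_q = e^(π×0.6009)·tan²(60.5°) = 6.604 × 3.124 = 20.63.
q = γ·D_f = 16.4 × 2.2 = 36.08 kPa.
γ' = 8.99 kN/m³; averaging over the depth B below the base, γ̄ = γ' + (d_w/B)(γ − γ') = 12.483 kN/m³.
q·N_q = 36.08 × 20.631 = 744.36 kPa
0.5·γ·B·N_γ·s_γ = 0.5 × 12.483 × 1.4 × 26 × 0.93 = 211.29 kPa
q_ult = 744.36 + 211.29 = 955.65 kPa.

q_ult ≈ 960 kPa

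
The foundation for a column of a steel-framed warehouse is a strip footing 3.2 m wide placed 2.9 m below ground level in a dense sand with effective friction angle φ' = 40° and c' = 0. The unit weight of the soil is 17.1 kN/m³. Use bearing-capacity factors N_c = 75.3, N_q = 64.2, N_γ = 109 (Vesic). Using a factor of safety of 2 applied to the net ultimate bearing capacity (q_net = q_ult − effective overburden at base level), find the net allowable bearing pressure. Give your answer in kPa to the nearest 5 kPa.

Effective surcharge at the founding depth q = γ·D_f = 17.1 × 2.9 = 49.59 kPa.
q_ult = q·N_q + 0.5·γ·B·N_γ
     = 49.59 × 64.2 + 0.5 × 17.1 × 3.2 × 109
     = 3183.7 + 2982.2 = 6165.9 kPa.
Net ultimate: q_net = 6165.9 − 49.59 = 6116.3 kPa.
q_all(net) = 6116.3 / 2 = 3058.2 kPa.

q_all(net) ≈ 3060 kPa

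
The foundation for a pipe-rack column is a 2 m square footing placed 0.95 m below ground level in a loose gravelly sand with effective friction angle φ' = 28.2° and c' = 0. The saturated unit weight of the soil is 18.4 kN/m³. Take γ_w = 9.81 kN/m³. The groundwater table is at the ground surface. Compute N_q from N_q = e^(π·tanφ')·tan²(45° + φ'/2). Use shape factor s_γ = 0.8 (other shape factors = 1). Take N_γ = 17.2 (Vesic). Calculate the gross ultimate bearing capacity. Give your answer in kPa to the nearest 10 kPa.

tan28.2° = 0.5362, so N_q = e^(π×0.5362)·tan²(59.1°) = 5.39 × 2.792 = 15.05.
γ' = 18.4 − 9.81 = 8.59 kN/m³ (submerged throughout). q = 8.59 × 0.95 = 8.1605 kPa; the same γ' applies in the ½γBN_γ term.
q·N_q = 8.1605 × 15.047 = 122.79 kPa
0.5·γ·B·N_γ·s_γ = 0.5 × 8.59 × 2 × 17.2 × 0.8 = 118.2 kPa
q_ult = 122.79 + 118.2 = 240.99 kPa.

q_ult ≈ 240 kPa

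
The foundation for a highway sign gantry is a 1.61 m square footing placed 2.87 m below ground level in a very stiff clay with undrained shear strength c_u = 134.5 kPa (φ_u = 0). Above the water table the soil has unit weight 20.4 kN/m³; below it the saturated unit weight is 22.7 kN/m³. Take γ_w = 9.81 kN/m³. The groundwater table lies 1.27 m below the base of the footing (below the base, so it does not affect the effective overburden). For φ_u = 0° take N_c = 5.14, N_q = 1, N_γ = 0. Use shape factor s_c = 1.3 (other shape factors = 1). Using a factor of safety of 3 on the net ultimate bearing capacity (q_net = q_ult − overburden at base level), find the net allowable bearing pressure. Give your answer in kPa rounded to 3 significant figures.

q_all(net) ≈ 300 kPa

Effective surcharge at the founding depth q = γ·D_f = 20.4 × 2.87 = 58.548 kPa.
q_ult = c·N_c·s_c + q·N_q
     = 134.5 × 5.14 × 1.3 + 58.548 × 1
     = 898.73 + 58.548 = 957.28 kPa.
q_net = 957.28 − 58.548 = 898.73 kPa.
q_all(net) = 898.73 / 3 = 299.58 kPa.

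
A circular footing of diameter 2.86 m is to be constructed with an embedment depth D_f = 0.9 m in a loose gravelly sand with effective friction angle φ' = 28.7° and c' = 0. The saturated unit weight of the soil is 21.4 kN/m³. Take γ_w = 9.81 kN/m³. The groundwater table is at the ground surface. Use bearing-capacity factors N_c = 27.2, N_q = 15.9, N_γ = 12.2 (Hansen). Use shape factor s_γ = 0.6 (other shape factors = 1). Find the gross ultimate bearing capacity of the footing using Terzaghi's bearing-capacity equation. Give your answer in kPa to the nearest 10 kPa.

q_ult ≈ 290 kPa

With the water table at the surface the whole profile is submerged: γ' = 21.4 − 9.81 = 11.59 kN/m³, so q = γ'·D_f = 10.431 kPa; the same γ' applies in the ½γBN_γ term.
q_ult = q·N_q + 0.5·γ·B·N_γ·s_γ
     = 10.431 × 15.9 + 0.5 × 11.59 × 2.86 × 12.2 × 0.6
     = 165.85 + 121.32 = 287.17 kPa.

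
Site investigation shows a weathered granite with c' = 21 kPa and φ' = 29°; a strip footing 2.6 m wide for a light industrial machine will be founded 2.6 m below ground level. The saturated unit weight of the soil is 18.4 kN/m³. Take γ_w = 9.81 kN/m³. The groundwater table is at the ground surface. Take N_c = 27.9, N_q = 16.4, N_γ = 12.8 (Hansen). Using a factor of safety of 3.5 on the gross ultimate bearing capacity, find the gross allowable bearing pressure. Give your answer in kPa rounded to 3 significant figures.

q_all ≈ 313 kPa

Water table at ground surface, so effective unit weight γ' = 18.4 − 9.81 = 8.59 kN/m³ is used throughout; overburden q = 8.59 × 2.6 = 22.334 kPa; the same γ' applies in the ½γBN_γ term.
Cohesion term c·N_c = 21 × 27.9 = 585.9 kPa; surcharge term q·N_q = 22.334 × 16.4 = 366.28 kPa; self-weight term 0.5·γ·B·N_γ = 0.5 × 8.59 × 2.6 × 12.8 = 142.94 kPa.
q_ult = 585.9 + 366.28 + 142.94 = 1095.1 kPa.
q_all = 1095.1 / 3.5 = 312.89 kPa.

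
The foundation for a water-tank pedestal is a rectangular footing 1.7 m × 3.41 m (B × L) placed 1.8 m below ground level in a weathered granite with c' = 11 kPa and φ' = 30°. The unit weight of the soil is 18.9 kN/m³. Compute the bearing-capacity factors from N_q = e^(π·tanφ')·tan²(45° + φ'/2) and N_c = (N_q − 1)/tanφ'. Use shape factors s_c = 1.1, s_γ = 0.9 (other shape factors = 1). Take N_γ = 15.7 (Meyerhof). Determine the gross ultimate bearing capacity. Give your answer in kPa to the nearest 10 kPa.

tan30° = 0.5774, so N_q = e^(π×0.5774)·tan²(60°) = 6.134 × 3.0 = 18.4.
N_c = (18.4 − 1)/tan30° = 30.14.
q = γ·D_f = 18.9 × 1.8 = 34.02 kPa.
c·N_c·s_c = 11 × 30.14 × 1.1 = 364.69 kPa
q·N_q = 34.02 × 18.401 = 626.01 kPa
0.5·γ·B·N_γ·s_γ = 0.5 × 18.9 × 1.7 × 15.7 × 0.9 = 227 kPa
q_ult = 364.69 + 626.01 + 227 = 1217.7 kPa.

q_ult ≈ 1220 kPa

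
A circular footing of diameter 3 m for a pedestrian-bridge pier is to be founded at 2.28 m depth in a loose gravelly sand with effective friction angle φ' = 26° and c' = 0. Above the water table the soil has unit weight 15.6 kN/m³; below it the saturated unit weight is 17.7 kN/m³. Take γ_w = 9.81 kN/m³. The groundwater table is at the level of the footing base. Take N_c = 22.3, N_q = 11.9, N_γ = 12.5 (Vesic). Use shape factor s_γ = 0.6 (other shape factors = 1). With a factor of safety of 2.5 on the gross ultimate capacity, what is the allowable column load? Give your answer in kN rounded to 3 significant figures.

Overburden at base level: q = 15.6 × 2.28 = 35.568 kPa.
Below the base the soil is submerged, so the ½γBN_γ term uses γ' = 17.7 − 9.81 = 7.89 kN/m³.
Surcharge term q·N_q = 35.568 × 11.9 = 423.26 kPa; self-weight term 0.5·γ·B·N_γ·s_γ = 0.5 × 7.89 × 3 × 12.5 × 0.6 = 88.762 kPa.
q_ult = 423.26 + 88.762 = 512.02 kPa.
Gross allowable pressure q_all = 512.02 / 2.5 = 204.81 kPa.
Footing area = 7.0686 m², so allowable column load = 204.81 × 7.0686 = 1447.7 kN.

P_all ≈ 1450 kN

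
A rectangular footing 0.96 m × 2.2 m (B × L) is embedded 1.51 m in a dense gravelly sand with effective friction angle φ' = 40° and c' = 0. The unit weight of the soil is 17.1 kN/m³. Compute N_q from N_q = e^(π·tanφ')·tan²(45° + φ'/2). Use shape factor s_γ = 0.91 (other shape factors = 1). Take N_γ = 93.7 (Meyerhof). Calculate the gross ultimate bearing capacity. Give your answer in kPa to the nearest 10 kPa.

tan40° = 0.8391, so N_q = e^(π×0.8391)·tan²(65°) = 13.959 × 4.599 = 64.2.
Effective surcharge at the founding depth q = γ·D_f = 17.1 × 1.51 = 25.821 kPa.
q_ult = q·N_q + 0.5·γ·B·N_γ·s_γ
     = 25.821 × 64.195 + 0.5 × 17.1 × 0.96 × 93.7 × 0.91
     = 1657.6 + 699.87 = 2357.5 kPa.

q_ult ≈ 2360 kPa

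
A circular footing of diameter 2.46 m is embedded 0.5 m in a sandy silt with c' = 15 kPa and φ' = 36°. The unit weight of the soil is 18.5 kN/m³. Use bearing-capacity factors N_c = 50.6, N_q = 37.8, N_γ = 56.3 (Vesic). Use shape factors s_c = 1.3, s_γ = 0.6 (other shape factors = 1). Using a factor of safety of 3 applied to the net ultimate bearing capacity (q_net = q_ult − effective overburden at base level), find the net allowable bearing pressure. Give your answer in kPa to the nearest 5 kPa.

q_all(net) ≈ 700 kPa

Effective surcharge at the founding depth q = γ·D_f = 18.5 × 0.5 = 9.25 kPa.
q_ult = c·N_c·s_c + q·N_q + 0.5·γ·B·N_γ·s_γ
     = 15 × 50.6 × 1.3 + 9.25 × 37.8 + 0.5 × 18.5 × 2.46 × 56.3 × 0.6
     = 986.7 + 349.65 + 768.66 = 2105 kPa.
Net ultimate: q_net = 2105 − 9.25 = 2095.8 kPa.
q_all(net) = 2095.8 / 3 = 698.59 kPa.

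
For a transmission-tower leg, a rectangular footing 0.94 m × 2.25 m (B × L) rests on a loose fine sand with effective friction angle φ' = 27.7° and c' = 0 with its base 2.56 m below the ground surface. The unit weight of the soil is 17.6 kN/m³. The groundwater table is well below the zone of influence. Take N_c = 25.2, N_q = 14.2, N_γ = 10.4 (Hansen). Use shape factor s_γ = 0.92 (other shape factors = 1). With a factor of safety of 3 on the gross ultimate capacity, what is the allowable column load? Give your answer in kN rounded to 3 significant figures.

P_all ≈ 507 kN

Effective surcharge at the founding depth q = γ·D_f = 17.6 × 2.56 = 45.056 kPa.
q_ult = q·N_q + 0.5·γ·B·N_γ·s_γ
     = 45.056 × 14.2 + 0.5 × 17.6 × 0.94 × 10.4 × 0.92
     = 639.8 + 79.146 = 718.94 kPa.
Gross allowable pressure q_all = 718.94 / 3 = 239.65 kPa.
Footing area = 2.115 m², so allowable column load = 239.65 × 2.115 = 506.85 kN.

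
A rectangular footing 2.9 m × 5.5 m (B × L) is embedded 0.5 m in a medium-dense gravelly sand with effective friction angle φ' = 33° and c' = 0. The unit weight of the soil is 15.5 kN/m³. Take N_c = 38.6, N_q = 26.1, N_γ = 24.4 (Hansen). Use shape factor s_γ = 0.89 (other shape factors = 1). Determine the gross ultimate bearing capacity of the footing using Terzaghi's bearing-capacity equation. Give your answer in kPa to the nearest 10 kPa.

q = γ·D_f = 15.5 × 0.5 = 7.75 kPa.
q·N_q = 7.75 × 26.1 = 202.28 kPa
0.5·γ·B·N_γ·s_γ = 0.5 × 15.5 × 2.9 × 24.4 × 0.89 = 488.07 kPa
q_ult = 202.28 + 488.07 = 690.34 kPa.

q_ult ≈ 690 kPa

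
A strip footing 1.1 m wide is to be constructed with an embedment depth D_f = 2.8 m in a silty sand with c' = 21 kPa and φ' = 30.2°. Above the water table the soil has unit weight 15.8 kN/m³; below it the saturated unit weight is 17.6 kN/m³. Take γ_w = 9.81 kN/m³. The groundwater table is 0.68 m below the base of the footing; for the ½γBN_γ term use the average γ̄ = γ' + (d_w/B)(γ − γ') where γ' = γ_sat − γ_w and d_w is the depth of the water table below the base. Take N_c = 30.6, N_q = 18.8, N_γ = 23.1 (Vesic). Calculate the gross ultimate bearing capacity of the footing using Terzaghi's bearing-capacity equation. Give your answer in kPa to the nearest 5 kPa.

Effective surcharge at the founding depth q = γ·D_f = 15.8 × 2.8 = 44.24 kPa.
With d_w = 0.68 m < B, γ̄ = 7.79 + (0.68/1.1) × (15.8 − 7.79) = 12.742 kN/m³.
q_ult = c·N_c + q·N_q + 0.5·γ·B·N_γ
     = 21 × 30.6 + 44.24 × 18.8 + 0.5 × 12.742 × 1.1 × 23.1
     = 642.6 + 831.71 + 161.88 = 1636.2 kPa.

q_ult ≈ 1635 kPa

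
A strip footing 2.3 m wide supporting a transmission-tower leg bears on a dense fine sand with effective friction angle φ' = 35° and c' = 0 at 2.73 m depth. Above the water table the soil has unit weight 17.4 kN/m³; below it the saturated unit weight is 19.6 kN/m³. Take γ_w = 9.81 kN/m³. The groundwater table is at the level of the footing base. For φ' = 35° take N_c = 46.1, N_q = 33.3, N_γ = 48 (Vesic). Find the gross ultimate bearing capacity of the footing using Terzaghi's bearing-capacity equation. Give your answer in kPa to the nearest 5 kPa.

q_ult ≈ 2120 kPa

q = γ·D_f = 17.4 × 2.73 = 47.502 kPa.
For the ½γBN_γ term take γ' = 19.6 − 9.81 = 9.79 kN/m³ (soil below base is submerged).
q·N_q = 47.502 × 33.3 = 1581.8 kPa
0.5·γ·B·N_γ = 0.5 × 9.79 × 2.3 × 48 = 540.41 kPa
q_ult = 1581.8 + 540.41 = 2122.2 kPa.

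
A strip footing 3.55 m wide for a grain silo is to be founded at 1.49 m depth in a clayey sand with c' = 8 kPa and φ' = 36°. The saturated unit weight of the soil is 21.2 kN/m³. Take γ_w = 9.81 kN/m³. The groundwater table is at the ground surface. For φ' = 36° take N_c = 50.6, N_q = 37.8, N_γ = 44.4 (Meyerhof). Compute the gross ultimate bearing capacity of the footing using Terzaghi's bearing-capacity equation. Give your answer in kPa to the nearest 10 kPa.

q_ult ≈ 1940 kPa

γ' = 21.2 − 9.81 = 11.39 kN/m³ (submerged throughout). q = 11.39 × 1.49 = 16.971 kPa; the same γ' applies in the ½γBN_γ term.
c·N_c = 8 × 50.6 = 404.8 kPa
q·N_q = 16.971 × 37.8 = 641.51 kPa
0.5·γ·B·N_γ = 0.5 × 11.39 × 3.55 × 44.4 = 897.65 kPa
q_ult = 404.8 + 641.51 + 897.65 = 1944 kPa.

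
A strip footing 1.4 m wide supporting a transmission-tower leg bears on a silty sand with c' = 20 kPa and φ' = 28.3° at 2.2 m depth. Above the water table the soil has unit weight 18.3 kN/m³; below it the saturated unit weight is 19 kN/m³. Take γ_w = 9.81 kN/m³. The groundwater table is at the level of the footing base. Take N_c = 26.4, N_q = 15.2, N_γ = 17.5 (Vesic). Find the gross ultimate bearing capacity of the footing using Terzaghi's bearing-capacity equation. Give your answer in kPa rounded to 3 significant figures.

q_ult ≈ 1250 kPa

q = γ·D_f = 18.3 × 2.2 = 40.26 kPa.
For the ½γBN_γ term take γ' = 19 − 9.81 = 9.19 kN/m³ (soil below base is submerged).
c·N_c = 20 × 26.4 = 528 kPa
q·N_q = 40.26 × 15.2 = 611.95 kPa
0.5·γ·B·N_γ = 0.5 × 9.19 × 1.4 × 17.5 = 112.58 kPa
q_ult = 528 + 611.95 + 112.58 = 1252.5 kPa.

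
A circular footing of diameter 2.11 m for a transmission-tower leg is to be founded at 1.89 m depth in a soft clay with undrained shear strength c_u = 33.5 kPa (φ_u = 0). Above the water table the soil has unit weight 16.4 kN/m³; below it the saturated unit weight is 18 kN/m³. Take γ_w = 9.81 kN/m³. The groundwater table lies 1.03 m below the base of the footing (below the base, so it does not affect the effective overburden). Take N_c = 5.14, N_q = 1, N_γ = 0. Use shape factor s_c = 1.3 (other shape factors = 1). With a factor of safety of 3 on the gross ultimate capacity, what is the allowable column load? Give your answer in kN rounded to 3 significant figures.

Overburden at base level: q = 16.4 × 1.89 = 30.996 kPa.
Cohesion term c·N_c·s_c = 33.5 × 5.14 × 1.3 = 223.85 kPa; surcharge term q·N_q = 30.996 × 1 = 30.996 kPa.
q_ult = 223.85 + 30.996 = 254.84 kPa.
Gross allowable pressure q_all = 254.84 / 3 = 84.948 kPa.
Footing area = 3.4967 m², so allowable column load = 84.948 × 3.4967 = 297.04 kN.

P_all ≈ 297 kN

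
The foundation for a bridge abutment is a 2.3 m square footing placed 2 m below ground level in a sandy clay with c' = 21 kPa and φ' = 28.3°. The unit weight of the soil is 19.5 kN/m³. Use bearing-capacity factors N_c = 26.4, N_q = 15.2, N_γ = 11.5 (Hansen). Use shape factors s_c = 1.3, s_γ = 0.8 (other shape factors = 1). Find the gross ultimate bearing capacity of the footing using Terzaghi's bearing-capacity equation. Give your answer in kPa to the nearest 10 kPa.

q = γ·D_f = 19.5 × 2 = 39 kPa.
c·N_c·s_c = 21 × 26.4 × 1.3 = 720.72 kPa
q·N_q = 39 × 15.2 = 592.8 kPa
0.5·γ·B·N_γ·s_γ = 0.5 × 19.5 × 2.3 × 11.5 × 0.8 = 206.31 kPa
q_ult = 720.72 + 592.8 + 206.31 = 1519.8 kPa.

q_ult ≈ 1520 kPa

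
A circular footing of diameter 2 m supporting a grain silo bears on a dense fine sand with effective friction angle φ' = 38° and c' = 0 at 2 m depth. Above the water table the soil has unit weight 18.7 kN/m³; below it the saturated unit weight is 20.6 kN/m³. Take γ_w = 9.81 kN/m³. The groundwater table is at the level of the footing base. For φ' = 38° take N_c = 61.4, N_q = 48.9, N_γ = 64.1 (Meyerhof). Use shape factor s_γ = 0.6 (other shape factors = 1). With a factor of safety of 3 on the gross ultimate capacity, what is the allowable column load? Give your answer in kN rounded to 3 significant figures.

Effective surcharge at the founding depth q = γ·D_f = 18.7 × 2 = 37.4 kPa.
The water table coincides with the base, so in the self-weight term γ → γ' = 10.79 kN/m³.
q_ult = q·N_q + 0.5·γ·B·N_γ·s_γ
     = 37.4 × 48.9 + 0.5 × 10.79 × 2 × 64.1 × 0.6
     = 1828.9 + 414.98 = 2243.8 kPa.
Gross allowable pressure q_all = 2243.8 / 3 = 747.95 kPa.
Footing area = 3.1416 m², so allowable column load = 747.95 × 3.1416 = 2349.8 kN.

P_all ≈ 2350 kN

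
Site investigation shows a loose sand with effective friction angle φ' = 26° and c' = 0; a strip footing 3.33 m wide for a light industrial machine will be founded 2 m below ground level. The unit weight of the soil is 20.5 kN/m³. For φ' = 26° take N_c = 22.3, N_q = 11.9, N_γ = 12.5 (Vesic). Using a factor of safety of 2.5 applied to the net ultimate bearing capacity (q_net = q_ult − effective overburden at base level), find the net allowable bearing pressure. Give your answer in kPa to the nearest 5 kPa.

q_all(net) ≈ 350 kPa

q = γ·D_f = 20.5 × 2 = 41 kPa.
q·N_q = 41 × 11.9 = 487.9 kPa
0.5·γ·B·N_γ = 0.5 × 20.5 × 3.33 × 12.5 = 426.66 kPa
q_ult = 487.9 + 426.66 = 914.56 kPa.
Net ultimate: q_net = 914.56 − 41 = 873.56 kPa.
q_all(net) = 873.56 / 2.5 = 349.42 kPa.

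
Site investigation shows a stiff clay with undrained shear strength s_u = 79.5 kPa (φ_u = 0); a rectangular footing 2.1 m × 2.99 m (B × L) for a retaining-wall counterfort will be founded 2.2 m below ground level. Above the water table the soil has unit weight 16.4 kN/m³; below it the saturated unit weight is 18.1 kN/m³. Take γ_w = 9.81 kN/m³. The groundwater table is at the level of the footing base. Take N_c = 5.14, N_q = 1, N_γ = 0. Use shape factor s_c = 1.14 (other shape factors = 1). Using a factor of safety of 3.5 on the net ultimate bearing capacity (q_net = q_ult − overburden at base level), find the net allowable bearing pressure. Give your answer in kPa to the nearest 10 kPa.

q = γ·D_f = 16.4 × 2.2 = 36.08 kPa.
c·N_c·s_c = 79.5 × 5.14 × 1.14 = 465.84 kPa
q·N_q = 36.08 × 1 = 36.08 kPa
q_ult = 465.84 + 36.08 = 501.92 kPa.
q_net = 501.92 − 36.08 = 465.84 kPa.
q_all(net) = 465.84 / 3.5 = 133.1 kPa.

q_all(net) ≈ 130 kPa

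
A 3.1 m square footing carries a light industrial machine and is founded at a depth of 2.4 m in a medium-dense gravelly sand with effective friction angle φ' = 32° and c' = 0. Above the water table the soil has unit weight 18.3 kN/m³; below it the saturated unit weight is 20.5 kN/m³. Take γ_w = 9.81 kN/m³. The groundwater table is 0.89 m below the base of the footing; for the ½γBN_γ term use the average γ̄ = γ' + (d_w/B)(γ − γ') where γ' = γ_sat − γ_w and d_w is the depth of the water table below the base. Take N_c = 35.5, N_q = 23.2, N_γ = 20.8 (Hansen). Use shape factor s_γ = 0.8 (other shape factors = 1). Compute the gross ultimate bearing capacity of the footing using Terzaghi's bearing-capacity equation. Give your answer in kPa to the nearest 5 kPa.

q_ult ≈ 1350 kPa

Effective surcharge at the founding depth q = γ·D_f = 18.3 × 2.4 = 43.92 kPa.
With d_w = 0.89 m < B, γ̄ = 10.69 + (0.89/3.1) × (18.3 − 10.69) = 12.875 kN/m³.
q_ult = q·N_q + 0.5·γ·B·N_γ·s_γ
     = 43.92 × 23.2 + 0.5 × 12.875 × 3.1 × 20.8 × 0.8
     = 1018.9 + 332.07 = 1351 kPa.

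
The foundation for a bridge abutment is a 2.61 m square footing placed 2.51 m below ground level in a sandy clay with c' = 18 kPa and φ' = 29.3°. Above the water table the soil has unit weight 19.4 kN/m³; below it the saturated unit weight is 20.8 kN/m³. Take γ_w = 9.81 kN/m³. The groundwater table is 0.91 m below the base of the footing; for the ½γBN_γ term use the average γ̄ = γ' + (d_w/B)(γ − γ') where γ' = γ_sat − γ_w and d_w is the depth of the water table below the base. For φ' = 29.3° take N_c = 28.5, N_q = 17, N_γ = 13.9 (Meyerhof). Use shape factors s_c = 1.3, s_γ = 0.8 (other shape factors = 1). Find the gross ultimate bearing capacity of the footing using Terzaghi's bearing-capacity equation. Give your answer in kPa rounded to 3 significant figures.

q_ult ≈ 1700 kPa

q = γ·D_f = 19.4 × 2.51 = 48.694 kPa.
γ' = 10.99 kN/m³; averaging over the depth B below the base, γ̄ = γ' + (d_w/B)(γ − γ') = 13.922 kN/m³.
c·N_c·s_c = 18 × 28.5 × 1.3 = 666.9 kPa
q·N_q = 48.694 × 17 = 827.8 kPa
0.5·γ·B·N_γ·s_γ = 0.5 × 13.922 × 2.61 × 13.9 × 0.8 = 202.03 kPa
q_ult = 666.9 + 827.8 + 202.03 = 1696.7 kPa.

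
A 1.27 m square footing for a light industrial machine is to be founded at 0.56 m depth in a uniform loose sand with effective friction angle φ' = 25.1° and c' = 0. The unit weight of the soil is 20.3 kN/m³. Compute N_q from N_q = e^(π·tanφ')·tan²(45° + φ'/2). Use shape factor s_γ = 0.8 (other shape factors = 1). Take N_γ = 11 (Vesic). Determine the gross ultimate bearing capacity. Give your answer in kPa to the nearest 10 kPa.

tan25.1° = 0.4684, so N_q = e^(π×0.4684)·tan²(57.55°) = 4.356 × 2.473 = 10.78.
q = γ·D_f = 20.3 × 0.56 = 11.368 kPa.
q·N_q = 11.368 × 10.775 = 122.49 kPa
0.5·γ·B·N_γ·s_γ = 0.5 × 20.3 × 1.27 × 11 × 0.8 = 113.44 kPa
q_ult = 122.49 + 113.44 = 235.93 kPa.

q_ult ≈ 240 kPa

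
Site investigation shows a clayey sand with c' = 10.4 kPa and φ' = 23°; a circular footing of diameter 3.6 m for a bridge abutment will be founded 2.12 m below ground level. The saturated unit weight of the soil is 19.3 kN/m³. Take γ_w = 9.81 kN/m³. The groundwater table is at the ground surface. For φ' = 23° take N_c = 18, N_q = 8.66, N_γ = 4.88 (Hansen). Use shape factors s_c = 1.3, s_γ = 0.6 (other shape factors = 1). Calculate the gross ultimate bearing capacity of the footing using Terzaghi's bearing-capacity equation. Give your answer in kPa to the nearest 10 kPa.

q_ult ≈ 470 kPa

With the water table at the surface the whole profile is submerged: γ' = 19.3 − 9.81 = 9.49 kN/m³, so q = γ'·D_f = 20.119 kPa; the same γ' applies in the ½γBN_γ term.
q_ult = c·N_c·s_c + q·N_q + 0.5·γ·B·N_γ·s_γ
     = 10.4 × 18 × 1.3 + 20.119 × 8.66 + 0.5 × 9.49 × 3.6 × 4.88 × 0.6
     = 243.36 + 174.23 + 50.016 = 467.6 kPa.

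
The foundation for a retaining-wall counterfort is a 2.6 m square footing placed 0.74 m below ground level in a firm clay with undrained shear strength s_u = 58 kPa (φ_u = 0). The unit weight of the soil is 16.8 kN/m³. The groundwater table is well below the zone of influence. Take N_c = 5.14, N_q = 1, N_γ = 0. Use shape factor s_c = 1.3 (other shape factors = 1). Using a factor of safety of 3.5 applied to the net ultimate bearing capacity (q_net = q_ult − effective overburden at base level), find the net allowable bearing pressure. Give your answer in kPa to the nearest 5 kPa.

Overburden at base level: q = 16.8 × 0.74 = 12.432 kPa.
Cohesion term c·N_c·s_c = 58 × 5.14 × 1.3 = 387.56 kPa; surcharge term q·N_q = 12.432 × 1 = 12.432 kPa.
q_ult = 387.56 + 12.432 = 399.99 kPa.
Net ultimate: q_net = 399.99 − 12.432 = 387.56 kPa.
q_all(net) = 387.56 / 3.5 = 110.73 kPa.

q_all(net) ≈ 110 kPa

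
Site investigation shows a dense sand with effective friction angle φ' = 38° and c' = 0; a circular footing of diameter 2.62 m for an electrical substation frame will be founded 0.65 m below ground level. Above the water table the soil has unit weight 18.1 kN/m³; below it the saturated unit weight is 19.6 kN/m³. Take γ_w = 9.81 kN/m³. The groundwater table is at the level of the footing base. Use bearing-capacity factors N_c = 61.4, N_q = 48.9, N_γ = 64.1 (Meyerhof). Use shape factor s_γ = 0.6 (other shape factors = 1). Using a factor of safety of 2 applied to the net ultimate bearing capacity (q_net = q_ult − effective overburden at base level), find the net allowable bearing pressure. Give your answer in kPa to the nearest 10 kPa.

Overburden at base level: q = 18.1 × 0.65 = 11.765 kPa.
Below the base the soil is submerged, so the ½γBN_γ term uses γ' = 19.6 − 9.81 = 9.79 kN/m³.
Surcharge term q·N_q = 11.765 × 48.9 = 575.31 kPa; self-weight term 0.5·γ·B·N_γ·s_γ = 0.5 × 9.79 × 2.62 × 64.1 × 0.6 = 493.25 kPa.
q_ult = 575.31 + 493.25 = 1068.6 kPa.
Net ultimate: q_net = 1068.6 − 11.765 = 1056.8 kPa.
q_all(net) = 1056.8 / 2 = 528.39 kPa.

q_all(net) ≈ 530 kPa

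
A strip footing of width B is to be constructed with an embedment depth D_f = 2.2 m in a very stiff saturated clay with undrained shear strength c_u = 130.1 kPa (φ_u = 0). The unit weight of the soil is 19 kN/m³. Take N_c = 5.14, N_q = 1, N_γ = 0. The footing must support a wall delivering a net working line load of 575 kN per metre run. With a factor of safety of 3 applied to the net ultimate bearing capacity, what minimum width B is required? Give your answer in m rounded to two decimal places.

q = γ·D_f = 19 × 2.2 = 41.8 kPa.
c·N_c = 130.1 × 5.14 = 668.71 kPa
q·N_q = 41.8 × 1 = 41.8 kPa
q_ult = 668.71 + 41.8 = 710.51 kPa.
For φ = 0 the ½γBN_γ term vanishes, so q_ult is independent of B. q_net = 710.51 − 41.8 = 668.71 kPa; q_all(net) = 668.71/3 = 222.9 kPa.
Required width B = w / q_all(net) = 575 / 222.9 = 2.58 m.

B = 2.58 m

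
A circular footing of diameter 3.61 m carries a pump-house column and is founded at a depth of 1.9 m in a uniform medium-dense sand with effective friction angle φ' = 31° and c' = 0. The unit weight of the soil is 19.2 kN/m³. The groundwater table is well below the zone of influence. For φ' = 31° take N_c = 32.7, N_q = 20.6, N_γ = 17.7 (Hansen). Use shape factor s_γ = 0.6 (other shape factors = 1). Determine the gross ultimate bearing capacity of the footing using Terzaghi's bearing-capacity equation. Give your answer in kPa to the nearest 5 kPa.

q = γ·D_f = 19.2 × 1.9 = 36.48 kPa.
q·N_q = 36.48 × 20.6 = 751.49 kPa
0.5·γ·B·N_γ·s_γ = 0.5 × 19.2 × 3.61 × 17.7 × 0.6 = 368.05 kPa
q_ult = 751.49 + 368.05 = 1119.5 kPa.

q_ult ≈ 1120 kPa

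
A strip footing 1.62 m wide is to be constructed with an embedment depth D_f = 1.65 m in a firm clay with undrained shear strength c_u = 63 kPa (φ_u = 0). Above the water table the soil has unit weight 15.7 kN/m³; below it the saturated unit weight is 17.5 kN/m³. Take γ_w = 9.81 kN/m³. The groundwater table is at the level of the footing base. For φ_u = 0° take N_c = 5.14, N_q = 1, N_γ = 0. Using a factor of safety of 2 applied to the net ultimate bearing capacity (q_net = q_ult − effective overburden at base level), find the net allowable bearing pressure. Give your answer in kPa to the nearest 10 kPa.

q_all(net) ≈ 160 kPa

q = γ·D_f = 15.7 × 1.65 = 25.905 kPa.
c·N_c = 63 × 5.14 = 323.82 kPa
q·N_q = 25.905 × 1 = 25.905 kPa
q_ult = 323.82 + 25.905 = 349.72 kPa.
Net ultimate: q_net = 349.72 − 25.905 = 323.82 kPa.
q_all(net) = 323.82 / 2 = 161.91 kPa.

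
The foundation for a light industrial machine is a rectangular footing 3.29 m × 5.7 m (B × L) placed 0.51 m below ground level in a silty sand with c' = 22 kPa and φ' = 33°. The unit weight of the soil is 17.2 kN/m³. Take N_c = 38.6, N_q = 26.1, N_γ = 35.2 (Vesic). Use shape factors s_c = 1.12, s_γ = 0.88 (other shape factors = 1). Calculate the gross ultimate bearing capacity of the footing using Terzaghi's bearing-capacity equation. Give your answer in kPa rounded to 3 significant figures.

q_ult ≈ 2060 kPa

Effective surcharge at the founding depth q = γ·D_f = 17.2 × 0.51 = 8.772 kPa.
q_ult = c·N_c·s_c + q·N_q + 0.5·γ·B·N_γ·s_γ
     = 22 × 38.6 × 1.12 + 8.772 × 26.1 + 0.5 × 17.2 × 3.29 × 35.2 × 0.88
     = 951.1 + 228.95 + 876.43 = 2056.5 kPa.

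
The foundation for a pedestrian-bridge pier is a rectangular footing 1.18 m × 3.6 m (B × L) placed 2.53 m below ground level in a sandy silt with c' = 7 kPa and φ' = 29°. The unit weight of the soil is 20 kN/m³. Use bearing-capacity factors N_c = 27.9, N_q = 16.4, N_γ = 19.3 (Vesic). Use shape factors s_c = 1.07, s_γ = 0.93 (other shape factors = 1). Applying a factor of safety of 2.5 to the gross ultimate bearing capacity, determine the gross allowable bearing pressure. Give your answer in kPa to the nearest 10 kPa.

Overburden at base level: q = 20 × 2.53 = 50.6 kPa.
Cohesion term c·N_c·s_c = 7 × 27.9 × 1.07 = 208.97 kPa; surcharge term q·N_q = 50.6 × 16.4 = 829.84 kPa; self-weight term 0.5·γ·B·N_γ·s_γ = 0.5 × 20 × 1.18 × 19.3 × 0.93 = 211.8 kPa.
q_ult = 208.97 + 829.84 + 211.8 = 1250.6 kPa.
q_all = q_ult / FS = 1250.6 / 2.5 = 500.24 kPa.

q_all ≈ 500 kPa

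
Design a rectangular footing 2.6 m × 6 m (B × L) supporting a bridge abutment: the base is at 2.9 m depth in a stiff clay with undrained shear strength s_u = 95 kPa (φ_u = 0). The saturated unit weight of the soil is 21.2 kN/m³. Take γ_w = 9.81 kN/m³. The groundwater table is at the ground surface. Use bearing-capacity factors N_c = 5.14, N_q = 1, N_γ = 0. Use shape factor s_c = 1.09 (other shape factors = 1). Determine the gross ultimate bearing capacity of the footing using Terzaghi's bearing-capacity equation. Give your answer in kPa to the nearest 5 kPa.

Water table at ground surface, so effective unit weight γ' = 21.2 − 9.81 = 11.39 kN/m³ is used throughout; overburden q = 11.39 × 2.9 = 33.031 kPa.
Cohesion term c·N_c·s_c = 95 × 5.14 × 1.09 = 532.25 kPa; surcharge term q·N_q = 33.031 × 1 = 33.031 kPa.
q_ult = 532.25 + 33.031 = 565.28 kPa.

q_ult ≈ 565 kPa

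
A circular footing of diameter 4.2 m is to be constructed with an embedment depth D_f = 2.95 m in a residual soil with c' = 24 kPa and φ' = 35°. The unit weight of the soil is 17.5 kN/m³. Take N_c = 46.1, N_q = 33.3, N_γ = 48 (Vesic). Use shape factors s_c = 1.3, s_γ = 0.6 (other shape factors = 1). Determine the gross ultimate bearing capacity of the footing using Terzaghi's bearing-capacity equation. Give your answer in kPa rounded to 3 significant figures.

Effective surcharge at the founding depth q = γ·D_f = 17.5 × 2.95 = 51.625 kPa.
q_ult = c·N_c·s_c + q·N_q + 0.5·γ·B·N_γ·s_γ
     = 24 × 46.1 × 1.3 + 51.625 × 33.3 + 0.5 × 17.5 × 4.2 × 48 × 0.6
     = 1438.3 + 1719.1 + 1058.4 = 4215.8 kPa.

q_ult ≈ 4220 kPa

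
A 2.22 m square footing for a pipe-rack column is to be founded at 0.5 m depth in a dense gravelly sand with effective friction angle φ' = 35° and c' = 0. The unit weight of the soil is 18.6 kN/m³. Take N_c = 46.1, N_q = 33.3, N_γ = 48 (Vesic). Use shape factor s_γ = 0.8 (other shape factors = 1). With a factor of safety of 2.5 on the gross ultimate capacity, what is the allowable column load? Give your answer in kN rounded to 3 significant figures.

Effective surcharge at the founding depth q = γ·D_f = 18.6 × 0.5 = 9.3 kPa.
q_ult = q·N_q + 0.5·γ·B·N_γ·s_γ
     = 9.3 × 33.3 + 0.5 × 18.6 × 2.22 × 48 × 0.8
     = 309.69 + 792.81 = 1102.5 kPa.
Gross allowable pressure q_all = 1102.5 / 2.5 = 441 kPa.
Footing area = 4.9284 m², so allowable column load = 441 × 4.9284 = 2173.4 kN.

P_all ≈ 2170 kN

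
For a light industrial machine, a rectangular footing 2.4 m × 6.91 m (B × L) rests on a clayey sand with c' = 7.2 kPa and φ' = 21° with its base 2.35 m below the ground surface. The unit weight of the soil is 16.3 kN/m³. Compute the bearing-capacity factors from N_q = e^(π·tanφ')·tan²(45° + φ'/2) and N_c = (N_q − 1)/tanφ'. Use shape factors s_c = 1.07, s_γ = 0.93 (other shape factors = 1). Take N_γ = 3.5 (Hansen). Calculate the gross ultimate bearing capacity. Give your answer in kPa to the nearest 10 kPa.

q_ult ≈ 460 kPa

tan21° = 0.3839, so N_q = e^(π×0.3839)·tan²(55.5°) = 3.34 × 2.117 = 7.07.
N_c = (7.07 − 1)/tan21° = 15.81.
q = γ·D_f = 16.3 × 2.35 = 38.305 kPa.
c·N_c·s_c = 7.2 × 15.815 × 1.07 = 121.84 kPa
q·N_q = 38.305 × 7.0708 = 270.85 kPa
0.5·γ·B·N_γ·s_γ = 0.5 × 16.3 × 2.4 × 3.5 × 0.93 = 63.668 kPa
q_ult = 121.84 + 270.85 + 63.668 = 456.35 kPa.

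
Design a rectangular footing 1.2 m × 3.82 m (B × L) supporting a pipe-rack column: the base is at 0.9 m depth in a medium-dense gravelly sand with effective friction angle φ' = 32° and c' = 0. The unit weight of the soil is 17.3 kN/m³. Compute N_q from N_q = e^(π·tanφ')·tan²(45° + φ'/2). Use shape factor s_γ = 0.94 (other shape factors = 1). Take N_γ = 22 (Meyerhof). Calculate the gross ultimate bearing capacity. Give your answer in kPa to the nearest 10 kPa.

q_ult ≈ 580 kPa

tan32° = 0.6249, so N_q = e^(π×0.6249)·tan²(61°) = 7.121 × 3.255 = 23.18.
Overburden at base level: q = 17.3 × 0.9 = 15.57 kPa.
Surcharge term q·N_q = 15.57 × 23.177 = 360.86 kPa; self-weight term 0.5·γ·B·N_γ·s_γ = 0.5 × 17.3 × 1.2 × 22 × 0.94 = 214.66 kPa.
q_ult = 360.86 + 214.66 = 575.52 kPa.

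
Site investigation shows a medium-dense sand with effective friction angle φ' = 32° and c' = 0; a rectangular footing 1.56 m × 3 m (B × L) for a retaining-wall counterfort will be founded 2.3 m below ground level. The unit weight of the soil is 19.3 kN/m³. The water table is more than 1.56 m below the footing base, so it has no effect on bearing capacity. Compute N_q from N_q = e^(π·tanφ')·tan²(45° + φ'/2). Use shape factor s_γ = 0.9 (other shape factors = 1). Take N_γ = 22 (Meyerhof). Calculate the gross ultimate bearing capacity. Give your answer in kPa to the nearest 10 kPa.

q_ult ≈ 1330 kPa

tan32° = 0.6249, so N_q = e^(π×0.6249)·tan²(61°) = 7.121 × 3.255 = 23.18.
Overburden at base level: q = 19.3 × 2.3 = 44.39 kPa.
Surcharge term q·N_q = 44.39 × 23.177 = 1028.8 kPa; self-weight term 0.5·γ·B·N_γ·s_γ = 0.5 × 19.3 × 1.56 × 22 × 0.9 = 298.07 kPa.
q_ult = 1028.8 + 298.07 = 1326.9 kPa.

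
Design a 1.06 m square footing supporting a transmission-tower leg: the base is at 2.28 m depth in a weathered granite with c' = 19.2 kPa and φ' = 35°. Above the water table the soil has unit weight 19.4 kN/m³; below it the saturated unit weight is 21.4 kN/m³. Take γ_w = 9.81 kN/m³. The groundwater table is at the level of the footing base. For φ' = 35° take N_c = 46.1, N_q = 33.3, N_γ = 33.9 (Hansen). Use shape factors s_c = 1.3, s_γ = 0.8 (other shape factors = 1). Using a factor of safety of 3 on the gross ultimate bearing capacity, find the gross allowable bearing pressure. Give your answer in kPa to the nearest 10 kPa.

q = γ·D_f = 19.4 × 2.28 = 44.232 kPa.
For the ½γBN_γ term take γ' = 21.4 − 9.81 = 11.59 kN/m³ (soil below base is submerged).
c·N_c·s_c = 19.2 × 46.1 × 1.3 = 1150.7 kPa
q·N_q = 44.232 × 33.3 = 1472.9 kPa
0.5·γ·B·N_γ·s_γ = 0.5 × 11.59 × 1.06 × 33.9 × 0.8 = 166.59 kPa
q_ult = 1150.7 + 1472.9 + 166.59 = 2790.2 kPa.
q_all = 2790.2 / 3 = 930.06 kPa.

q_all ≈ 930 kPa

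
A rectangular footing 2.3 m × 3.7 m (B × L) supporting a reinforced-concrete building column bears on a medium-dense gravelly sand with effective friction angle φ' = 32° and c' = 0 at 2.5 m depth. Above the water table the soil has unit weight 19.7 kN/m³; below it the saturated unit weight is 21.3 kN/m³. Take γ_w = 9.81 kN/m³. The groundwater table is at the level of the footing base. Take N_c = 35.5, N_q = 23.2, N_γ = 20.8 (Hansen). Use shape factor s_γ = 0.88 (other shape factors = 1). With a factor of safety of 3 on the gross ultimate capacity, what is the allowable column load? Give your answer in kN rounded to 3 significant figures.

Effective surcharge at the founding depth q = γ·D_f = 19.7 × 2.5 = 49.25 kPa.
The water table coincides with the base, so in the self-weight term γ → γ' = 11.49 kN/m³.
q_ult = q·N_q + 0.5·γ·B·N_γ·s_γ
     = 49.25 × 23.2 + 0.5 × 11.49 × 2.3 × 20.8 × 0.88
     = 1142.6 + 241.86 = 1384.5 kPa.
Gross allowable pressure q_all = 1384.5 / 3 = 461.49 kPa.
Footing area = 8.51 m², so allowable column load = 461.49 × 8.51 = 3927.3 kN.

P_all ≈ 3930 kN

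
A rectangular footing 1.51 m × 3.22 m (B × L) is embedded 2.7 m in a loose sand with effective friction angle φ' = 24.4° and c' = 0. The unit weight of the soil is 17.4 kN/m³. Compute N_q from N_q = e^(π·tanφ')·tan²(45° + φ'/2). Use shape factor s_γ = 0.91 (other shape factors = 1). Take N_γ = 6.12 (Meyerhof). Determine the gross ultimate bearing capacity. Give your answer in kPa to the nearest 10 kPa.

q_ult ≈ 540 kPa

tan24.4° = 0.4536, so N_q = e^(π×0.4536)·tan²(57.2°) = 4.158 × 2.408 = 10.01.
Overburden at base level: q = 17.4 × 2.7 = 46.98 kPa.
Surcharge term q·N_q = 46.98 × 10.012 = 470.37 kPa; self-weight term 0.5·γ·B·N_γ·s_γ = 0.5 × 17.4 × 1.51 × 6.12 × 0.91 = 73.163 kPa.
q_ult = 470.37 + 73.163 = 543.53 kPa.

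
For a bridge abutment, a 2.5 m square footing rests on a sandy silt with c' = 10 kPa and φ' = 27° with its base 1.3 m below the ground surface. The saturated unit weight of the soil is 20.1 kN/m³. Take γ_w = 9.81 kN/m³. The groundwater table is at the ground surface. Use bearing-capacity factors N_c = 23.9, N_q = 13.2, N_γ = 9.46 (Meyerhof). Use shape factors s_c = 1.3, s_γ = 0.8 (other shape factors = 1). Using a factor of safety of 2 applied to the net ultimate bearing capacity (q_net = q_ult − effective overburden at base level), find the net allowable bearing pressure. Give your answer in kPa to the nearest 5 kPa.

q_all(net) ≈ 285 kPa

γ' = 20.1 − 9.81 = 10.29 kN/m³ (submerged throughout). q = 10.29 × 1.3 = 13.377 kPa; the same γ' applies in the ½γBN_γ term.
c·N_c·s_c = 10 × 23.9 × 1.3 = 310.7 kPa
q·N_q = 13.377 × 13.2 = 176.58 kPa
0.5·γ·B·N_γ·s_γ = 0.5 × 10.29 × 2.5 × 9.46 × 0.8 = 97.343 kPa
q_ult = 310.7 + 176.58 + 97.343 = 584.62 kPa.
Net ultimate: q_net = 584.62 − 13.377 = 571.24 kPa.
q_all(net) = 571.24 / 2 = 285.62 kPa.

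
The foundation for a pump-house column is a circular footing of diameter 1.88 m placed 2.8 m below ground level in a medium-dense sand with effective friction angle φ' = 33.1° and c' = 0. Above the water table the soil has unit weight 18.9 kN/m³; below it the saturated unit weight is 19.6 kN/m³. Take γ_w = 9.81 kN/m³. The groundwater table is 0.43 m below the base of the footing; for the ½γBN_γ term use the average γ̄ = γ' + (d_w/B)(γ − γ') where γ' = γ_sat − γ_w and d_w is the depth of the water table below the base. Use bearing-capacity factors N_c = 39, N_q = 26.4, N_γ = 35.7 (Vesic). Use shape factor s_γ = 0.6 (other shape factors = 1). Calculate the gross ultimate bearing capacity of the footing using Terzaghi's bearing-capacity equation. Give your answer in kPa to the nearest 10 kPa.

Effective surcharge at the founding depth q = γ·D_f = 18.9 × 2.8 = 52.92 kPa.
With d_w = 0.43 m < B, γ̄ = 9.79 + (0.43/1.88) × (18.9 − 9.79) = 11.874 kN/m³.
q_ult = q·N_q + 0.5·γ·B·N_γ·s_γ
     = 52.92 × 26.4 + 0.5 × 11.874 × 1.88 × 35.7 × 0.6
     = 1397.1 + 239.07 = 1636.2 kPa.

q_ult ≈ 1640 kPa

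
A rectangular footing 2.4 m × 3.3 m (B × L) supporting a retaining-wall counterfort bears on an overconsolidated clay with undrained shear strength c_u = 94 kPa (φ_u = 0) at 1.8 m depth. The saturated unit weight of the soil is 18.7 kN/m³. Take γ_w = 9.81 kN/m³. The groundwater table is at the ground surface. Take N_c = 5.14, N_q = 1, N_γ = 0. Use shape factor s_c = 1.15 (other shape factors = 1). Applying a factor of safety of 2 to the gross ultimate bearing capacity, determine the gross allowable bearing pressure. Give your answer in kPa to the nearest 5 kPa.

q_all ≈ 285 kPa

With the water table at the surface the whole profile is submerged: γ' = 18.7 − 9.81 = 8.89 kN/m³, so q = γ'·D_f = 16.002 kPa.
q_ult = c·N_c·s_c + q·N_q
     = 94 × 5.14 × 1.15 + 16.002 × 1
     = 555.63 + 16.002 = 571.64 kPa.
q_all = q_ult / FS = 571.64 / 2 = 285.82 kPa.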